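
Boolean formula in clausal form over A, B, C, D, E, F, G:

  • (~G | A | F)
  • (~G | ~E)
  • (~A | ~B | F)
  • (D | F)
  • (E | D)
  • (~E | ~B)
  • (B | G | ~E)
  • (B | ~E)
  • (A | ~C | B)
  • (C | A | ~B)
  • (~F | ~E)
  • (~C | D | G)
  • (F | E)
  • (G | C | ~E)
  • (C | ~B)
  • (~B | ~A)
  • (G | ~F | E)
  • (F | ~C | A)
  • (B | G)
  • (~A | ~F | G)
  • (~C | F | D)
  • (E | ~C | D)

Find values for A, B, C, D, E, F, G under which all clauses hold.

A=True, B=False, C=True, D=True, E=False, F=True, G=True

Check each clause:
  1. (A | F | ~G) — F is true.
  2. (~G | ~E) — ~E is true.
  3. (~B | F | ~A) — ~B is true.
  4. (D | F) — D is true.
  5. (E | D) — D is true.
  6. (~E | ~B) — ~E is true.
  7. (B | ~E | G) — ~E is true.
  8. (B | ~E) — ~E is true.
  9. (B | A | ~C) — A is true.
  10. (A | ~B | C) — A is true.
  11. (~E | ~F) — ~E is true.
  12. (~C | D | G) — D is true.
  13. (F | E) — F is true.
  14. (G | ~E | C) — ~E is true.
  15. (C | ~B) — C is true.
  16. (~B | ~A) — ~B is true.
  17. (~F | E | G) — G is true.
  18. (F | A | ~C) — A is true.
  19. (B | G) — G is true.
  20. (~A | ~F | G) — G is true.
  21. (F | D | ~C) — D is true.
  22. (E | D | ~C) — D is true.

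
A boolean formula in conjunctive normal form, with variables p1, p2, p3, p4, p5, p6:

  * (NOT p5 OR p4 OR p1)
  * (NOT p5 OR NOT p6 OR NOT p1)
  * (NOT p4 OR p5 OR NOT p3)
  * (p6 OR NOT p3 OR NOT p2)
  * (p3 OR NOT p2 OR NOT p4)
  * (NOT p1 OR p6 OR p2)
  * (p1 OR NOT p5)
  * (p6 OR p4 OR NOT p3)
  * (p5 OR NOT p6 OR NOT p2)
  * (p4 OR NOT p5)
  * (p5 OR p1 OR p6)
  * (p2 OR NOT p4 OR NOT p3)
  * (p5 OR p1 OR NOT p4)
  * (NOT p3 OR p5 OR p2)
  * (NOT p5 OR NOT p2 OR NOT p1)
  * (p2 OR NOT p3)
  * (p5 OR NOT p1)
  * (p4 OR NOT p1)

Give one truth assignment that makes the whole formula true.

p1 = False, p2 = False, p3 = False, p4 = False, p5 = False, p6 = True

Try p1 = False.
  then p5 is forced to False.
  then p6 is forced to True.
  then p2 is forced to False.
  then p4 is forced to False.
  then p3 is forced to False.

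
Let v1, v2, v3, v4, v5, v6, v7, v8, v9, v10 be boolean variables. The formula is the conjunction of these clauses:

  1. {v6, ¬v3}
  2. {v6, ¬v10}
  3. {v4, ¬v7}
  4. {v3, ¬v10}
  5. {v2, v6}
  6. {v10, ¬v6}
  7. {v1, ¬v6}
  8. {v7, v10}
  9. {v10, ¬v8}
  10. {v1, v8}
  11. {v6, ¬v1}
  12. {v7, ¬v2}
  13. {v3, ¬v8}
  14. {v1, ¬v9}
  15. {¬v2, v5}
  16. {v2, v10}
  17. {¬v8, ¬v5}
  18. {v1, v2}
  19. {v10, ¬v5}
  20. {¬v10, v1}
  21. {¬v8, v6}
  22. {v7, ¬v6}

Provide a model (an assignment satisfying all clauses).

Pure literal: v4 appears only positively; assign v4 = True.
Pure literal: v9 appears only negated; assign v9 = False.
Try v1 = True.
  then v6 is forced to True.
  then v10 is forced to True.
  then v3 is forced to True.
  then v7 is forced to True.
Try v2 = False.
For the remaining variables, v5 = True, v8 = False works.

v1=T  v2=F  v3=T  v4=T  v5=T  v6=T  v7=T  v8=F  v9=F  v10=T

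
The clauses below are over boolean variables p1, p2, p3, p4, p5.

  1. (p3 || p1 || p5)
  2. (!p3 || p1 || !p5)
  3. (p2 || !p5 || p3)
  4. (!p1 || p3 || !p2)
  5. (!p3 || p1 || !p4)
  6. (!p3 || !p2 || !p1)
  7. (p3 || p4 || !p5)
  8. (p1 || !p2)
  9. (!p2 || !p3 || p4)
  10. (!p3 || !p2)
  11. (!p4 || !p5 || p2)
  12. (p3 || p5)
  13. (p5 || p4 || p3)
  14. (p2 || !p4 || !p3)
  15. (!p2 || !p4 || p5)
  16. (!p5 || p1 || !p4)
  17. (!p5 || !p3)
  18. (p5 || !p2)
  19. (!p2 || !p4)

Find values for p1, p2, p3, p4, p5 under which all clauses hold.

Branch on p1: take p1 = True.
Set p2 = False and propagate.
Set p3 = True and propagate.
  then p4 is forced to False.
  then p5 is forced to False.
Every clause has at least one true literal under this assignment.
Check each clause:
  1. (p3 || p5 || p1) — p1 is true.
  2. (p1 || !p5 || !p3) — p1 is true.
  3. (p2 || !p5 || p3) — p3 is true.
  4. (p3 || !p2 || !p1) — p3 is true.
  5. (p1 || !p3 || !p4) — p1 is true.
  6. (!p1 || !p2 || !p3) — !p2 is true.
  7. (!p5 || p3 || p4) — p3 is true.
  8. (p1 || !p2) — p1 is true.
  9. (p4 || !p2 || !p3) — !p2 is true.
  10. (!p3 || !p2) — !p2 is true.
  11. (!p4 || !p5 || p2) — !p5 is true.
  12. (p3 || p5) — p3 is true.
  13. (p3 || p5 || p4) — p3 is true.
  14. (p2 || !p4 || !p3) — !p4 is true.
  15. (!p2 || !p4 || p5) — !p4 is true.
  16. (p1 || !p4 || !p5) — p1 is true.
  17. (!p3 || !p5) — !p5 is true.
  18. (p5 || !p2) — !p2 is true.
  19. (!p4 || !p2) — !p4 is true.

p1=T, p2=F, p3=T, p4=F, p5=F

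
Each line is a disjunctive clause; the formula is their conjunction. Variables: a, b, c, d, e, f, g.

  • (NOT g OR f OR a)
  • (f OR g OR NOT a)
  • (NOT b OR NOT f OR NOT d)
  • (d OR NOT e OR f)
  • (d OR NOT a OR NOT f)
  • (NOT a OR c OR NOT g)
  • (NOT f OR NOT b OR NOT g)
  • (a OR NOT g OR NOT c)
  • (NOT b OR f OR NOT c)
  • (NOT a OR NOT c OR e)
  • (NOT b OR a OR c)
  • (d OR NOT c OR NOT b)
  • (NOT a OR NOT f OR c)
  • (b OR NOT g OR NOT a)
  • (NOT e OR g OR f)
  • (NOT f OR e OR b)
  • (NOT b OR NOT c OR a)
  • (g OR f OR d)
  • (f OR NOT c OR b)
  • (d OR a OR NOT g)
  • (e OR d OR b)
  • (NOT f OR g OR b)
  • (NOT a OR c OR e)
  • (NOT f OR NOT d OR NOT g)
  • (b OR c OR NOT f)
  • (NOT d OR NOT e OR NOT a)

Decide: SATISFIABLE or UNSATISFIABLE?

Branch on a: take a = False.
The remaining clauses are satisfied by b = False, c = False, d = True, e = False, f = False, g = False.
Every clause has at least one true literal under this assignment.
So a = 0, b = 0, c = 0, d = 1, e = 0, f = 0, g = 0 is a satisfying assignment.

SATISFIABLE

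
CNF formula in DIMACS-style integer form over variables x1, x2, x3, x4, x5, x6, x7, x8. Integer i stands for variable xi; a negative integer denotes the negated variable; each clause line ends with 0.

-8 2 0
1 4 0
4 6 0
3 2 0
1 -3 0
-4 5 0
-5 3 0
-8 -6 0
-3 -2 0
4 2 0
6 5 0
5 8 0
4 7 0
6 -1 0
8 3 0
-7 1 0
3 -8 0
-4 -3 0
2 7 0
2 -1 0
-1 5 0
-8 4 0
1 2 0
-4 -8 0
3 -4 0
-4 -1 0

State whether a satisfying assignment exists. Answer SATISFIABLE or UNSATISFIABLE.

UNSATISFIABLE

x4 = True:
  propagation gives x5=True, x3=True; an empty clause results — contradiction.
x4 = False:
  propagation gives x1=True, x6=True, x8=False, x2=True; an empty clause results — contradiction.
Every branch closes, so no satisfying assignment exists.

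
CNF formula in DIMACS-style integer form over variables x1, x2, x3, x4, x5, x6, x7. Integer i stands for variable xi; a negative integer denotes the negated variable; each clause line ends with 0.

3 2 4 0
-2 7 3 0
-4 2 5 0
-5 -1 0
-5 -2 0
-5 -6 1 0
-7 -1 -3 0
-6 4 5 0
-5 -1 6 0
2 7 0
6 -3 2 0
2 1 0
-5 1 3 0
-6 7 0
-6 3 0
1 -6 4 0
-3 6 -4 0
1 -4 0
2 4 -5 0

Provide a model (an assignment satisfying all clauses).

x1=F, x2=T, x3=T, x4=F, x5=F, x6=F, x7=F

Branch on x1: take x1 = False.
  then x2 is forced to True.
  then x5 is forced to False.
  then x4 is forced to False.
  then x6 is forced to False.
Try x3 = True.
x7 is now unconstrained; take x7 = False.
Every clause has at least one true literal under this assignment.
Check each clause:
  1. (x3 \/ x4 \/ x2) — x2 is true.
  2. (~x2 \/ x3 \/ x7) — x3 is true.
  3. (x2 \/ ~x4 \/ x5) — x2 is true.
  4. (~x1 \/ ~x5) — ~x5 is true.
  5. (~x5 \/ ~x2) — ~x5 is true.
  6. (x1 \/ ~x6 \/ ~x5) — ~x6 is true.
  7. (~x3 \/ ~x1 \/ ~x7) — ~x7 is true.
  8. (~x6 \/ x5 \/ x4) — ~x6 is true.
  9. (~x5 \/ x6 \/ ~x1) — ~x5 is true.
  10. (x7 \/ x2) — x2 is true.
  11. (x6 \/ x2 \/ ~x3) — x2 is true.
  12. (x1 \/ x2) — x2 is true.
  13. (x1 \/ ~x5 \/ x3) — x3 is true.
  14. (x7 \/ ~x6) — ~x6 is true.
  15. (x3 \/ ~x6) — ~x6 is true.
  16. (x1 \/ x4 \/ ~x6) — ~x6 is true.
  17. (x6 \/ ~x3 \/ ~x4) — ~x4 is true.
  18. (~x4 \/ x1) — ~x4 is true.
  19. (~x5 \/ x4 \/ x2) — x2 is true.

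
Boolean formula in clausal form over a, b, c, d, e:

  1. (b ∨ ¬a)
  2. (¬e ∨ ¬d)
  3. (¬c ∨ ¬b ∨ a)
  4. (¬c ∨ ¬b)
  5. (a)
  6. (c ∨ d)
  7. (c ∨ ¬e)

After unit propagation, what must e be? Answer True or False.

False

Unit clause (a) sets a = True.
From (¬a ∨ b) and a = True: b = True.
(¬c ∨ ¬b): since b = True, the clause reduces to (¬c). c = False.
From (c ∨ d) and c = False: d = True.
From (¬d ∨ ¬e) and d = True: e = False.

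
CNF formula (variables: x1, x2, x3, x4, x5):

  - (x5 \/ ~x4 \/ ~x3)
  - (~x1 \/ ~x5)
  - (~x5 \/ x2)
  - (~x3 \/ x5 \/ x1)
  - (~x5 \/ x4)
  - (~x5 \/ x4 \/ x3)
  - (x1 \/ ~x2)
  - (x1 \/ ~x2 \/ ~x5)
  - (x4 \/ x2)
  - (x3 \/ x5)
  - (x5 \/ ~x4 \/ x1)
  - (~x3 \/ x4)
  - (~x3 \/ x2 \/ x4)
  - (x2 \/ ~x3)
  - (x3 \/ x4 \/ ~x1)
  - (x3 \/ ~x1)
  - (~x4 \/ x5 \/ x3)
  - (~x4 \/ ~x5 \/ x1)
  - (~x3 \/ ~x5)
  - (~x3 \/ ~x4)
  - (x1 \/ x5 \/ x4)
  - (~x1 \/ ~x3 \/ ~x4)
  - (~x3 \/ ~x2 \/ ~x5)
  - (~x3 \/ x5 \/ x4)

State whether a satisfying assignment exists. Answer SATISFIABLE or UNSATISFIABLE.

x3 = True:
  propagation gives x4=True; an empty clause results — contradiction.
x3 = False:
  propagation gives x5=True, x1=False, x2=True; an empty clause results — contradiction.
Every branch closes, so no satisfying assignment exists.

UNSATISFIABLE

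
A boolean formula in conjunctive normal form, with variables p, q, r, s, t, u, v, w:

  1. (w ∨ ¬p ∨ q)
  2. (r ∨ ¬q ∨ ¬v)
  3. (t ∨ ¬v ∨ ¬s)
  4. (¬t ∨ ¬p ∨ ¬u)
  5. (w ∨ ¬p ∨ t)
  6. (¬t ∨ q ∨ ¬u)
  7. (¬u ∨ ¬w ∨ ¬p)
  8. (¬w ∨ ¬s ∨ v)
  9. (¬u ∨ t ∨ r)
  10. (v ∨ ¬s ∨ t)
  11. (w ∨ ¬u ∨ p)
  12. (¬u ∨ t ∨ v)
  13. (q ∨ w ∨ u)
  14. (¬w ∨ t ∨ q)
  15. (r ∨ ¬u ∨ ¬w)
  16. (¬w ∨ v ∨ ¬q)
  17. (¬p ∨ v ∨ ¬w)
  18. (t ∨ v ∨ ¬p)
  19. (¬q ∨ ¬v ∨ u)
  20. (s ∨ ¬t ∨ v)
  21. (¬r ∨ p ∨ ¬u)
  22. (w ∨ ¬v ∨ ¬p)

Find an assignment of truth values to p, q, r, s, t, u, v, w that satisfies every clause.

Try p = False.
For the remaining variables, q = True, r = False, s = False, t = False, u = False, v = False, w = False works.
Check each clause:
  1. (q ∨ w ∨ ¬p) — q is true.
  2. (¬v ∨ ¬q ∨ r) — ¬v is true.
  3. (¬s ∨ ¬v ∨ t) — ¬v is true.
  4. (¬p ∨ ¬t ∨ ¬u) — ¬u is true.
  5. (w ∨ ¬p ∨ t) — ¬p is true.
  6. (¬t ∨ q ∨ ¬u) — q is true.
  7. (¬p ∨ ¬w ∨ ¬u) — ¬w is true.
  8. (v ∨ ¬w ∨ ¬s) — ¬w is true.
  9. (r ∨ t ∨ ¬u) — ¬u is true.
  10. (¬s ∨ v ∨ t) — ¬s is true.
  11. (w ∨ p ∨ ¬u) — ¬u is true.
  12. (¬u ∨ v ∨ t) — ¬u is true.
  13. (w ∨ u ∨ q) — q is true.
  14. (q ∨ ¬w ∨ t) — ¬w is true.
  15. (¬u ∨ r ∨ ¬w) — ¬w is true.
  16. (¬w ∨ v ∨ ¬q) — ¬w is true.
  17. (¬w ∨ ¬p ∨ v) — ¬w is true.
  18. (v ∨ ¬p ∨ t) — ¬p is true.
  19. (¬v ∨ u ∨ ¬q) — ¬v is true.
  20. (¬t ∨ v ∨ s) — ¬t is true.
  21. (¬r ∨ ¬u ∨ p) — ¬u is true.
  22. (¬p ∨ ¬v ∨ w) — ¬v is true.

p=F  q=T  r=F  s=F  t=F  u=F  v=F  w=F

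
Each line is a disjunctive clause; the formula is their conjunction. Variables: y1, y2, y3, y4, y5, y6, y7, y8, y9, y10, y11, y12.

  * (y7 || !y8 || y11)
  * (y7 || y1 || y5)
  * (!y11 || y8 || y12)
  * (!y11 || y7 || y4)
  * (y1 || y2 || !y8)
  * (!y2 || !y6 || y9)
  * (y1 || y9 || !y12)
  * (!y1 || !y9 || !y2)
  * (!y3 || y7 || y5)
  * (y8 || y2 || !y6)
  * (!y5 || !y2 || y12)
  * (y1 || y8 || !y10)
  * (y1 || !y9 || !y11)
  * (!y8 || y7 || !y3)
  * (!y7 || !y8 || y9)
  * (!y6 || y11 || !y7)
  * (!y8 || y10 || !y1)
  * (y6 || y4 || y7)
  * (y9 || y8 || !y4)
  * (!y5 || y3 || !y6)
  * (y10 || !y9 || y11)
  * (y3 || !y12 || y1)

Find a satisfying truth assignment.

y1=0  y2=1  y3=1  y4=1  y5=1  y6=0  y7=1  y8=1  y9=1  y10=1  y11=0  y12=1

Try y1 = False.
Try y2 = True.
For the remaining variables, y3 = True, y4 = True, y5 = True, y6 = False, y7 = True, y8 = True, y9 = True, y10 = True, y11 = False, y12 = True works.
Every clause has at least one true literal under this assignment.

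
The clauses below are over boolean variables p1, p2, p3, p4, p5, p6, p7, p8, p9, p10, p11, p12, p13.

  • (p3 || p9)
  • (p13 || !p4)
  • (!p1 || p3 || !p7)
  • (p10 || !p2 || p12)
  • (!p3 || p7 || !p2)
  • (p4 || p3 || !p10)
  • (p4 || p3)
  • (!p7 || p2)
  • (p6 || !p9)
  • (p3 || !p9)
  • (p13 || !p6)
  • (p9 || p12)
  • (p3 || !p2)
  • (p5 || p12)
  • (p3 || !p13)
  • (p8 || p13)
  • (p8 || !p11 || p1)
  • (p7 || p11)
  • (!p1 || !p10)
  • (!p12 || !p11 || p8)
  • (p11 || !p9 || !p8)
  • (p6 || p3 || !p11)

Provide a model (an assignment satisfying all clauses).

p1 = 1, p2 = 1, p3 = 1, p4 = 1, p5 = 0, p6 = 1, p7 = 1, p8 = 1, p9 = 0, p10 = 0, p11 = 0, p12 = 1, p13 = 1

Check each clause:
  1. (p3 || p9) — p3 is true.
  2. (!p4 || p13) — p13 is true.
  3. (!p7 || !p1 || p3) — p3 is true.
  4. (p10 || p12 || !p2) — p12 is true.
  5. (!p2 || !p3 || p7) — p7 is true.
  6. (p3 || p4 || !p10) — p3 is true.
  7. (p3 || p4) — p3 is true.
  8. (!p7 || p2) — p2 is true.
  9. (!p9 || p6) — p6 is true.
  10. (!p9 || p3) — p3 is true.
  11. (p13 || !p6) — p13 is true.
  12. (p12 || p9) — p12 is true.
  13. (!p2 || p3) — p3 is true.
  14. (p12 || p5) — p12 is true.
  15. (p3 || !p13) — p3 is true.
  16. (p13 || p8) — p8 is true.
  17. (p8 || p1 || !p11) — p8 is true.
  18. (p7 || p11) — p7 is true.
  19. (!p1 || !p10) — !p10 is true.
  20. (p8 || !p12 || !p11) — p8 is true.
  21. (p11 || !p9 || !p8) — !p9 is true.
  22. (p6 || !p11 || p3) — p3 is true.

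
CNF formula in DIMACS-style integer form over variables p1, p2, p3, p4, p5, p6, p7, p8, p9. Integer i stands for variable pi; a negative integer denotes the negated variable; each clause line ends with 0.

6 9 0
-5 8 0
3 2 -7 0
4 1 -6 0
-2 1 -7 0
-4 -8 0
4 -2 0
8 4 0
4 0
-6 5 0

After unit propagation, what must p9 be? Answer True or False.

(p4) stands alone — p4 = True.
(¬p8 ∨ ¬p4): since p4 = True, the clause reduces to (¬p8). p8 = False.
(¬p5 ∨ p8) with p8 = False leaves only ¬p5, so p5 = False.
In (p5 ∨ ¬p6), p5 is now false; ¬p6 must hold, so p6 = False.
From (p6 ∨ p9) and p6 = False: p9 = True.

True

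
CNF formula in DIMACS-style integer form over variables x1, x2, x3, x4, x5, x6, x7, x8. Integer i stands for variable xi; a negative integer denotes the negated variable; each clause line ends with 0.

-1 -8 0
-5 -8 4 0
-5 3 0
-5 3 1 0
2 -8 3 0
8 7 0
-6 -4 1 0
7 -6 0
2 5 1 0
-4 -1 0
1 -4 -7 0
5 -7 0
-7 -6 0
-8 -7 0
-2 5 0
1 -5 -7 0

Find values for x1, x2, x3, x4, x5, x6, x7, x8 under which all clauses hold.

x1=T  x2=F  x3=T  x4=F  x5=T  x6=F  x7=T  x8=F

Check each clause:
  1. (~x8 \/ ~x1) — ~x8 is true.
  2. (~x5 \/ x4 \/ ~x8) — ~x8 is true.
  3. (~x5 \/ x3) — x3 is true.
  4. (~x5 \/ x1 \/ x3) — x1 is true.
  5. (~x8 \/ x2 \/ x3) — ~x8 is true.
  6. (x8 \/ x7) — x7 is true.
  7. (~x6 \/ ~x4 \/ x1) — x1 is true.
  8. (~x6 \/ x7) — ~x6 is true.
  9. (x1 \/ x2 \/ x5) — x1 is true.
  10. (~x1 \/ ~x4) — ~x4 is true.
  11. (~x7 \/ ~x4 \/ x1) — x1 is true.
  12. (x5 \/ ~x7) — x5 is true.
  13. (~x7 \/ ~x6) — ~x6 is true.
  14. (~x8 \/ ~x7) — ~x8 is true.
  15. (~x2 \/ x5) — x5 is true.
  16. (~x5 \/ ~x7 \/ x1) — x1 is true.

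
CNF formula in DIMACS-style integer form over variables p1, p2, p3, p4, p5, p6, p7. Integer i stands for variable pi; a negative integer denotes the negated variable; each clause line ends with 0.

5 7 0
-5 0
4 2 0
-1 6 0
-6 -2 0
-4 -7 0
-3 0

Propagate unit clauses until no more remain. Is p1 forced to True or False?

False

(~p5) is a unit clause: p5 = False.
(p7 | p5): since p5 = False, the clause reduces to (p7). p7 = True.
(~p7 | ~p4) with p7 = True leaves only ~p4, so p4 = False.
From (p2 | p4) and p4 = False: p2 = True.
(~p6 | ~p2): since p2 = True, the clause reduces to (~p6). p6 = False.
(p6 | ~p1): since p6 = False, the clause reduces to (~p1). p1 = False.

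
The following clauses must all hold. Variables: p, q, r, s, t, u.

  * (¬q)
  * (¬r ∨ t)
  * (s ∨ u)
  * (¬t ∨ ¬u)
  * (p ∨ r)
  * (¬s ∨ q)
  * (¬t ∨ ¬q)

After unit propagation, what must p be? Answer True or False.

(¬q) is a unit clause: q = False.
In (¬s ∨ q), q is now false; ¬s must hold, so s = False.
(s ∨ u): since s = False, the clause reduces to (u). u = True.
(¬t ∨ ¬u): since u = True, the clause reduces to (¬t). t = False.
(¬r ∨ t) with t = False leaves only ¬r, so r = False.
(p ∨ r): since r = False, the clause reduces to (p). p = True.

True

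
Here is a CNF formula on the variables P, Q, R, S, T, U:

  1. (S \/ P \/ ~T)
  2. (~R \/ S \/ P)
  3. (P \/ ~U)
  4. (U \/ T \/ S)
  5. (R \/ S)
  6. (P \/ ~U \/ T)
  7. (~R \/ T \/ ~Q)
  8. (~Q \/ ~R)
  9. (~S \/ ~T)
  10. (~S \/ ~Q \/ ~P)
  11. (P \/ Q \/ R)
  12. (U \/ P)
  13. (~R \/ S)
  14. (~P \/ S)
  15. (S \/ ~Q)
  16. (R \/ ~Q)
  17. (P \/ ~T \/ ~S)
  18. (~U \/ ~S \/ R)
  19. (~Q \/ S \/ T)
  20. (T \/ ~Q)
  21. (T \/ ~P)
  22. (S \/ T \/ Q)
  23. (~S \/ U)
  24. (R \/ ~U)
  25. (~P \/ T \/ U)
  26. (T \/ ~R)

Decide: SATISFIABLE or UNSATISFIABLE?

UNSATISFIABLE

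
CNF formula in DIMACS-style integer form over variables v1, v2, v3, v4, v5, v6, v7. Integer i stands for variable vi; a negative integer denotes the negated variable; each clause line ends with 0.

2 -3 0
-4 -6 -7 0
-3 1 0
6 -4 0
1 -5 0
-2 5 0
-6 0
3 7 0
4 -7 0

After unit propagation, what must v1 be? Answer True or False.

(!v6) is a unit clause: v6 = False.
In (v6 || !v4), v6 is now false; !v4 must hold, so v4 = False.
In (v4 || !v7), v4 is now false; !v7 must hold, so v7 = False.
(v7 || v3): since v7 = False, the clause reduces to (v3). v3 = True.
In (!v3 || v2), !v3 is now false; v2 must hold, so v2 = True.
In (!v3 || v1), !v3 is now false; v1 must hold, so v1 = True.

True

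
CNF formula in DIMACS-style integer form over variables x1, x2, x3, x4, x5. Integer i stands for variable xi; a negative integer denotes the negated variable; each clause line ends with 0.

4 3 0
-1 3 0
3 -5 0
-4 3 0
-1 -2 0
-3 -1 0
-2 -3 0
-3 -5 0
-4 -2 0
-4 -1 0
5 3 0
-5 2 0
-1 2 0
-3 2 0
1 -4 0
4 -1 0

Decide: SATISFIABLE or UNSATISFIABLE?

UNSATISFIABLE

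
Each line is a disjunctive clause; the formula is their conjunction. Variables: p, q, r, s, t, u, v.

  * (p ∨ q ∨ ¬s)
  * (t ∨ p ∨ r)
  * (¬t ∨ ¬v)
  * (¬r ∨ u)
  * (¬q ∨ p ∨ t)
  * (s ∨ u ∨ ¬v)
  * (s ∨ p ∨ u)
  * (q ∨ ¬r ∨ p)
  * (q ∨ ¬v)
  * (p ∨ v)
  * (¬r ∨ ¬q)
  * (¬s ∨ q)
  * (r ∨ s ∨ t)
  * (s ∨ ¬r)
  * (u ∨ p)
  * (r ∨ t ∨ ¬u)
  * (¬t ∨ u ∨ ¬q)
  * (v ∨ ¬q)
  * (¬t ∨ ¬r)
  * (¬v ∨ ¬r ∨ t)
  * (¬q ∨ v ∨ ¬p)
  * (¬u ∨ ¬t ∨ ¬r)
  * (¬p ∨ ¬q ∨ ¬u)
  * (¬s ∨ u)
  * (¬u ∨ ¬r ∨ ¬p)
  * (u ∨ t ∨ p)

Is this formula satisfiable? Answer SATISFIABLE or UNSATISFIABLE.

SATISFIABLE

Set p = True and propagate.
For the remaining variables, q = False, r = False, s = False, t = True, u = True, v = False works.
Every clause has at least one true literal under this assignment.
So p=1, q=0, r=0, s=0, t=1, u=1, v=0 is a satisfying assignment.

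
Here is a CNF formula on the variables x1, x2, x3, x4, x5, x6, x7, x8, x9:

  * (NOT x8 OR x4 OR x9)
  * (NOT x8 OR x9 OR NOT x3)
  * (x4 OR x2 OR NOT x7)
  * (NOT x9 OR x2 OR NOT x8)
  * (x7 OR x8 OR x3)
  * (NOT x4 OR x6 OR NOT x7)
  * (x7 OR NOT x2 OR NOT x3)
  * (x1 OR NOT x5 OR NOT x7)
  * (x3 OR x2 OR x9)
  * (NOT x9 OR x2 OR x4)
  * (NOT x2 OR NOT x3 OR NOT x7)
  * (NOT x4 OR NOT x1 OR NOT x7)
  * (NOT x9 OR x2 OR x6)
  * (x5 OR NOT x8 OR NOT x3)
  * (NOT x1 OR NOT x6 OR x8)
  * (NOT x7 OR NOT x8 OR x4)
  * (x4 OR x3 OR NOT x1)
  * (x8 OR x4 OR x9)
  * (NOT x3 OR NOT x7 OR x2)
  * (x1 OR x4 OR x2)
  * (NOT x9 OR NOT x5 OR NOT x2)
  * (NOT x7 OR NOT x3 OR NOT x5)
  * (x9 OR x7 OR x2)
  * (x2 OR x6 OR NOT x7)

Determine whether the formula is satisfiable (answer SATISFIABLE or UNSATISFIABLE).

SATISFIABLE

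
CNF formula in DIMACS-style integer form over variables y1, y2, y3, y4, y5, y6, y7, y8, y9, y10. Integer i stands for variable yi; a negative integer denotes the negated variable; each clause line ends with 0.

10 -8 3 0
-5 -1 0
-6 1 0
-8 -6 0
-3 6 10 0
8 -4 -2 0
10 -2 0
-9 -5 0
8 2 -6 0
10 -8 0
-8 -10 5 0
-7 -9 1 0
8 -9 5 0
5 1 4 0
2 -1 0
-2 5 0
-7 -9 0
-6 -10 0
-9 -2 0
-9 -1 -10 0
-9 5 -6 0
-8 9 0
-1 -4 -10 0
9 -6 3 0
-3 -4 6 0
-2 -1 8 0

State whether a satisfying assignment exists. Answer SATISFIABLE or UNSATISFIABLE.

SATISFIABLE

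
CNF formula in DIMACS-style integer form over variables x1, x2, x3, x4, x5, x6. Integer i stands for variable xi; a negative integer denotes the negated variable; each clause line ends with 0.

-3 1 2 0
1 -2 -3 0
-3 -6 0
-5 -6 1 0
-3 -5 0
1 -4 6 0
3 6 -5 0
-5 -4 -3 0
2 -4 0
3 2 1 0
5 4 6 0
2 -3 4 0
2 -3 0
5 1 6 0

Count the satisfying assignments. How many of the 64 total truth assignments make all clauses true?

Case analysis on x3 and x1:
  x3=T, x1=T: remaining (x2,x4,x5,x6) ∈ {(T,T,F,F)} — 1.
  x3=T, x1=F: a clause becomes empty — 0.
  x3=F, x1=T: 7 of the 16 assignments to (x2,x4,x5,x6) work.
  x3=F, x1=F: remaining (x2,x4,x5,x6) ∈ {(T,F,F,T); (T,T,F,T)} — 2.
Total: 1 + 0 + 7 + 2 = 10.

10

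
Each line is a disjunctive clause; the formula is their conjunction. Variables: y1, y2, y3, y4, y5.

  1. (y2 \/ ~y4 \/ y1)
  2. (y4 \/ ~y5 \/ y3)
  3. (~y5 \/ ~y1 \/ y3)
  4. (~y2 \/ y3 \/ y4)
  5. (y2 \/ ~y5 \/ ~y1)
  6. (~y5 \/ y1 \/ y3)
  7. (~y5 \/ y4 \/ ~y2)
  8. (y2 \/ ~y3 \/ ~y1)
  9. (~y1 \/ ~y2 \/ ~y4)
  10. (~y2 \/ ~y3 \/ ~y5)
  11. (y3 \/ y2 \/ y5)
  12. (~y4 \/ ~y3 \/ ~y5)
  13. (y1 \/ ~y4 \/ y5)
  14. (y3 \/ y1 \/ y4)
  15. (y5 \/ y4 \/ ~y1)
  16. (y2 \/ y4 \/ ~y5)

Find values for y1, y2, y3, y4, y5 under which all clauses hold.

y1=F  y2=T  y3=T  y4=F  y5=F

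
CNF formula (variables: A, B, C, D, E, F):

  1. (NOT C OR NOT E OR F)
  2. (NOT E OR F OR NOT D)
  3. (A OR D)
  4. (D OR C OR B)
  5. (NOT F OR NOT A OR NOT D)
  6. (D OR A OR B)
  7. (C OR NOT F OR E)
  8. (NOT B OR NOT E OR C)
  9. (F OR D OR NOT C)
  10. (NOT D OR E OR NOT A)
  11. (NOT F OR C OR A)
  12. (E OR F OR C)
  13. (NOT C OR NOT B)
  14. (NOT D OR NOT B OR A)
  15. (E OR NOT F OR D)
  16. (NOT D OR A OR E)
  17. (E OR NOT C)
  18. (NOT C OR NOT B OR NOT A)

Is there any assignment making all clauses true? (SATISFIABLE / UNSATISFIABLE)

Set A = False and propagate.
  then D is forced to True.
  then B is forced to False.
  then E is forced to True.
  then F is forced to True.
  then C is forced to True.
So A = False, B = False, C = True, D = True, E = True, F = True is a satisfying assignment.

SATISFIABLE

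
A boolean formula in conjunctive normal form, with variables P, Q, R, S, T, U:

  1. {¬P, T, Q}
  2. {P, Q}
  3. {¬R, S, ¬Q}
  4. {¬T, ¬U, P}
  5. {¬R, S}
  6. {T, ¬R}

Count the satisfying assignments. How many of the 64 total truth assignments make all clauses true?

Split on P, then Q.
  P=1, Q=1: U free; 5 ways for (R,S,T) × 2^1 = 10.
  P=1, Q=0: U free; 3 ways for (R,S,T) × 2^1 = 6.
  P=0, Q=1: 7 of the 16 assignments to (R,S,T,U) work.
  P=0, Q=0: a clause becomes empty — 0.
Total: 10 + 6 + 7 + 0 = 23.

23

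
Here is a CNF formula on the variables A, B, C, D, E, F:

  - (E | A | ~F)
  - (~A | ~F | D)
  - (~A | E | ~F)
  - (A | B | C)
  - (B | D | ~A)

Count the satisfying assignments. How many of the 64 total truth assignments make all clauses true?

Split on A, then F.
  A=1, F=1: remaining (B,C,D,E) ∈ {(0,0,1,1); (0,1,1,1); (1,0,1,1); (1,1,1,1)} — 4.
  A=1, F=0: C, E free; 3 ways for (B,D) × 2^2 = 12.
  A=0, F=1: D free; 3 ways for (B,C,E) × 2^1 = 6.
  A=0, F=0: D, E free; 3 ways for (B,C) × 2^2 = 12.
Total: 4 + 12 + 6 + 12 = 34.

34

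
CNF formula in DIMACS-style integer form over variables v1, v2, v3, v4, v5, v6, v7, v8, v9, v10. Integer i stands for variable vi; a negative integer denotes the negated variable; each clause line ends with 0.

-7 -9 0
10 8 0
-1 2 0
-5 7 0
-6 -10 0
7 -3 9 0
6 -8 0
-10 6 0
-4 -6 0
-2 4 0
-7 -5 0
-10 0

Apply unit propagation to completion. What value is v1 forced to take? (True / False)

False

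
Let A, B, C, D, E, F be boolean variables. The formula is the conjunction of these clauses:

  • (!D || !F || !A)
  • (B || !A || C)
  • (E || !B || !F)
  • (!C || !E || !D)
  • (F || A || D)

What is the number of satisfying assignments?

Case analysis on A and D:
  A=1, D=1: remaining (B,C,E,F) ∈ {(0,1,0,0); (1,0,0,0); (1,0,1,0); (1,1,0,0)} — 4.
  A=1, D=0: 10 of the 16 assignments to (B,C,E,F) work.
  A=0, D=1: 10 of the 16 assignments to (B,C,E,F) work.
  A=0, D=0: C free; 3 ways for (B,E,F) × 2^1 = 6.
Total: 4 + 10 + 10 + 6 = 30.

30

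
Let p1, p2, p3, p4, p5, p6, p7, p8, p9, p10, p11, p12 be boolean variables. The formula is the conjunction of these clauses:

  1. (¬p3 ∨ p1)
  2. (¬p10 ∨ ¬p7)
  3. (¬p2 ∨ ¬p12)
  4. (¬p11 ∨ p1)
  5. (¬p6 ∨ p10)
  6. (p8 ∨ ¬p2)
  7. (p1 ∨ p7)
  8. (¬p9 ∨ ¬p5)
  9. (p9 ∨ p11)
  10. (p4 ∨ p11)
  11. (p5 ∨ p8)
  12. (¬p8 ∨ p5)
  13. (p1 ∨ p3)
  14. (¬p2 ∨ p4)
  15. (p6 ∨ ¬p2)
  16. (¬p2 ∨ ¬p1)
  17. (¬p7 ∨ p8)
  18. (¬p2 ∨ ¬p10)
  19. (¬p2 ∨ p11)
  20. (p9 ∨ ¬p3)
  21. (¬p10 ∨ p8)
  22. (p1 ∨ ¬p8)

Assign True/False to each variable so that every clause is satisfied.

p1=True, p2=False, p3=False, p4=True, p5=True, p6=False, p7=False, p8=False, p9=False, p10=False, p11=True, p12=False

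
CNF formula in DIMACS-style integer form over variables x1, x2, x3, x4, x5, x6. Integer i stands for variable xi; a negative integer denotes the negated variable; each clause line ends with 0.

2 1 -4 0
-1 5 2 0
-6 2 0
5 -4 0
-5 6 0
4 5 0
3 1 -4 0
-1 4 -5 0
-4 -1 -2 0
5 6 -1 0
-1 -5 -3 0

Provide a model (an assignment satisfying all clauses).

x1=F, x2=T, x3=T, x4=T, x5=T, x6=T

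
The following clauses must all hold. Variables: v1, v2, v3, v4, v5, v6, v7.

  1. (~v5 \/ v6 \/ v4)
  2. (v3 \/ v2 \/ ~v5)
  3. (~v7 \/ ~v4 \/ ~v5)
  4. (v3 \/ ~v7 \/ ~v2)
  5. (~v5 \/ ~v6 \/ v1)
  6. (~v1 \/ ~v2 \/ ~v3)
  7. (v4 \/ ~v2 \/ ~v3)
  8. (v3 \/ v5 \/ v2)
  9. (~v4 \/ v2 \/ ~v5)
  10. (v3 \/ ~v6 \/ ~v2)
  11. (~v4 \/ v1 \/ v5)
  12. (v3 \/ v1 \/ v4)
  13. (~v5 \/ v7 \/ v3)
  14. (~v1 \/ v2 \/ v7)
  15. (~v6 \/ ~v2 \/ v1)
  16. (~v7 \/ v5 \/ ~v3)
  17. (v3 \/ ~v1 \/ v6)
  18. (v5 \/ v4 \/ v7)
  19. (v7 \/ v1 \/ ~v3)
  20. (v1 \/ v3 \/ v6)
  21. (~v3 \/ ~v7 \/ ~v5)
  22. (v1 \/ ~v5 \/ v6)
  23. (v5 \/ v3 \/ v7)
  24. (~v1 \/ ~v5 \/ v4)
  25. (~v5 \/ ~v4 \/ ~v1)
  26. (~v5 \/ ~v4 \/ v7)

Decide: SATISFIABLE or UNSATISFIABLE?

UNSATISFIABLE

v5 = True:
  v1 = True:
    propagation gives v4=True; an empty clause results — contradiction.
  v1 = False:
    propagation gives v6=False; an empty clause results — contradiction.
v5 = False:
  v3 = True:
    propagation gives v7=False, v4=True, v1=True, v2=False; an empty clause results — contradiction.
  v3 = False:
    propagation gives v2=True, v7=False; an empty clause results — contradiction.
Every branch closes, so no satisfying assignment exists.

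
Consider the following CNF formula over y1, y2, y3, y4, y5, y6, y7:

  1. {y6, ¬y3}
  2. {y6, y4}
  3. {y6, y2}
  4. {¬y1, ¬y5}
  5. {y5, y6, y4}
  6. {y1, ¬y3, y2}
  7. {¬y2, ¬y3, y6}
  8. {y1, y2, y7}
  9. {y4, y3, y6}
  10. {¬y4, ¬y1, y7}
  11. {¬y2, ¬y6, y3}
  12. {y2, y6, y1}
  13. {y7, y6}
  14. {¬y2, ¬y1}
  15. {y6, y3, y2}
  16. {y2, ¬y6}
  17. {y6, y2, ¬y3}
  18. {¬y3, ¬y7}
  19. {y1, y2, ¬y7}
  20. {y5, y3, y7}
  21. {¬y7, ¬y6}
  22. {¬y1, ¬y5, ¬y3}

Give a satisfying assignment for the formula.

y1=False, y2=True, y3=False, y4=True, y5=True, y6=False, y7=True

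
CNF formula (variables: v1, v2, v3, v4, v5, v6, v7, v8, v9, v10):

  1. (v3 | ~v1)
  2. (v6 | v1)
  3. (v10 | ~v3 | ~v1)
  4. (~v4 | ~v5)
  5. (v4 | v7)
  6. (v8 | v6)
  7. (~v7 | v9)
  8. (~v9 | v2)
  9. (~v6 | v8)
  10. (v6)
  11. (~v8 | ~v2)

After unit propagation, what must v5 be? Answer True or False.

(v6) is a unit clause: v6 = True.
(~v6 | v8): since v6 = True, the clause reduces to (v8). v8 = True.
From (~v2 | ~v8) and v8 = True: v2 = False.
(~v9 | v2) with v2 = False leaves only ~v9, so v9 = False.
(~v7 | v9): since v9 = False, the clause reduces to (~v7). v7 = False.
From (v4 | v7) and v7 = False: v4 = True.
In (~v4 | ~v5), ~v4 is now false; ~v5 must hold, so v5 = False.

False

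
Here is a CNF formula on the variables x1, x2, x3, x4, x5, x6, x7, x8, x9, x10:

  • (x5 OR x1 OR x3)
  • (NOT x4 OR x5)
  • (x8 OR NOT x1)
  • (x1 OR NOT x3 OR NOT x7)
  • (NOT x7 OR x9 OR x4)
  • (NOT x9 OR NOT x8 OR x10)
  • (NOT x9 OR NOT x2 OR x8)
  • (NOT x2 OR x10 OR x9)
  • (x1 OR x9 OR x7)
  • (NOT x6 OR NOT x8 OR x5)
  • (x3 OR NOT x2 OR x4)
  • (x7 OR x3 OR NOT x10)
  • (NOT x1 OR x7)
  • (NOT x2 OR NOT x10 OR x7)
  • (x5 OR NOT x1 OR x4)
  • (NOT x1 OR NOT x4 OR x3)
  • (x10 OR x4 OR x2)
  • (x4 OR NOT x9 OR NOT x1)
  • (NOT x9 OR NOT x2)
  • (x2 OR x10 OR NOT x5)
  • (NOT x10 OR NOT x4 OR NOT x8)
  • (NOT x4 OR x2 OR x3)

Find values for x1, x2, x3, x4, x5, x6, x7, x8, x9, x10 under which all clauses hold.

x1=F, x2=F, x3=T, x4=T, x5=T, x6=F, x7=F, x8=F, x9=T, x10=T

Check each clause:
  1. (x3 OR x5 OR x1) — x3 is true.
  2. (x5 OR NOT x4) — x5 is true.
  3. (x8 OR NOT x1) — NOT x1 is true.
  4. (x1 OR NOT x3 OR NOT x7) — NOT x7 is true.
  5. (NOT x7 OR x4 OR x9) — NOT x7 is true.
  6. (NOT x9 OR x10 OR NOT x8) — NOT x8 is true.
  7. (NOT x9 OR NOT x2 OR x8) — NOT x2 is true.
  8. (x10 OR NOT x2 OR x9) — x9 is true.
  9. (x1 OR x9 OR x7) — x9 is true.
  10. (NOT x6 OR x5 OR NOT x8) — NOT x8 is true.
  11. (x4 OR x3 OR NOT x2) — x3 is true.
  12. (x3 OR x7 OR NOT x10) — x3 is true.
  13. (NOT x1 OR x7) — NOT x1 is true.
  14. (x7 OR NOT x10 OR NOT x2) — NOT x2 is true.
  15. (NOT x1 OR x5 OR x4) — x4 is true.
  16. (NOT x1 OR x3 OR NOT x4) — x3 is true.
  17. (x2 OR x10 OR x4) — x10 is true.
  18. (NOT x9 OR NOT x1 OR x4) — x4 is true.
  19. (NOT x9 OR NOT x2) — NOT x2 is true.
  20. (x2 OR NOT x5 OR x10) — x10 is true.
  21. (NOT x10 OR NOT x8 OR NOT x4) — NOT x8 is true.
  22. (NOT x4 OR x2 OR x3) — x3 is true.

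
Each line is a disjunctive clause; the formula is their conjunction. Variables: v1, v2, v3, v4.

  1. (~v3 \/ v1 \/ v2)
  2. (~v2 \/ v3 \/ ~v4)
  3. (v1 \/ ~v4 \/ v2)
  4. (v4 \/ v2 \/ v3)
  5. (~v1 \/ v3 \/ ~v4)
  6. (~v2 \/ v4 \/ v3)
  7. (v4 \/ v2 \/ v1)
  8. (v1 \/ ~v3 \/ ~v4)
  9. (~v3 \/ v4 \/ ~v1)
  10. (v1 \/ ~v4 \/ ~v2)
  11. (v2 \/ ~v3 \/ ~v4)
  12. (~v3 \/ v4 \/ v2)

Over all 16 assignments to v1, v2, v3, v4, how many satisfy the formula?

Satisfying assignments:
  v1=0 v2=1 v3=1 v4=0
  v1=1 v2=1 v3=1 v4=1
That's 2 in total.

2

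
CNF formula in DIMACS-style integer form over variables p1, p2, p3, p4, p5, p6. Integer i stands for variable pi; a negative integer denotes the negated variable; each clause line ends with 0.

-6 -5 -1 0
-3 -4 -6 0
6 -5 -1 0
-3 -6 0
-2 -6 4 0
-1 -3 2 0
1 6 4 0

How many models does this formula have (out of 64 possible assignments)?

Case analysis on p6 and p1:
  p6=1, p1=1: remaining (p2,p3,p4,p5) ∈ {(0,0,0,0); (0,0,1,0); (1,0,1,0)} — 3.
  p6=1, p1=0: p5 free; 3 ways for (p2,p3,p4) × 2^1 = 6.
  p6=0, p1=1: p4 free; 3 ways for (p2,p3,p5) × 2^1 = 6.
  p6=0, p1=0: forces p4=1; p2, p3, p5 free → 2^3 = 8.
Total: 3 + 6 + 6 + 8 = 23.

23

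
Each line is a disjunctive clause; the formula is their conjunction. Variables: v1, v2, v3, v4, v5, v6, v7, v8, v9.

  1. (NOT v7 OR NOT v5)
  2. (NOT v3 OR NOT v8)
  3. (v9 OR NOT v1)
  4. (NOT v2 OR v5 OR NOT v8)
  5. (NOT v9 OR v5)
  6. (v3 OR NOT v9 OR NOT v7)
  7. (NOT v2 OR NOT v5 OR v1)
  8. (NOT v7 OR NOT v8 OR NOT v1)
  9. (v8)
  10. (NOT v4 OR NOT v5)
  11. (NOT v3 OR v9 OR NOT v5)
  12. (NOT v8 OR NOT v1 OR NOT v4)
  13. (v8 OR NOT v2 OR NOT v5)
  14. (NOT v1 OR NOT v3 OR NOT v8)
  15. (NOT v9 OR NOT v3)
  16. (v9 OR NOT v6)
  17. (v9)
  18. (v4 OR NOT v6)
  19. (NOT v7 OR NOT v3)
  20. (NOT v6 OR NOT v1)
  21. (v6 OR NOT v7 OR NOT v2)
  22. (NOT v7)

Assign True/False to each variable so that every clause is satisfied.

v1=1  v2=1  v3=0  v4=0  v5=1  v6=0  v7=0  v8=1  v9=1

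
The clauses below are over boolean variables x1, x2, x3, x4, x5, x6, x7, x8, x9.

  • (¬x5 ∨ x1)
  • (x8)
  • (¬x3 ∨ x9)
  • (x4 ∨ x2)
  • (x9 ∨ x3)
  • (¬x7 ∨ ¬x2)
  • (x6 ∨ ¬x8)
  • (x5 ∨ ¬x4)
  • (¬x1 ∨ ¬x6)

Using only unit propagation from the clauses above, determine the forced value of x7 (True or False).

(x8) is a unit clause: x8 = True.
In (¬x8 ∨ x6), ¬x8 is now false; x6 must hold, so x6 = True.
(¬x6 ∨ ¬x1): since x6 = True, the clause reduces to (¬x1). x1 = False.
In (¬x5 ∨ x1), x1 is now false; ¬x5 must hold, so x5 = False.
(x5 ∨ ¬x4) with x5 = False leaves only ¬x4, so x4 = False.
(x2 ∨ x4) with x4 = False leaves only x2, so x2 = True.
(¬x2 ∨ ¬x7) with x2 = True leaves only ¬x7, so x7 = False.

False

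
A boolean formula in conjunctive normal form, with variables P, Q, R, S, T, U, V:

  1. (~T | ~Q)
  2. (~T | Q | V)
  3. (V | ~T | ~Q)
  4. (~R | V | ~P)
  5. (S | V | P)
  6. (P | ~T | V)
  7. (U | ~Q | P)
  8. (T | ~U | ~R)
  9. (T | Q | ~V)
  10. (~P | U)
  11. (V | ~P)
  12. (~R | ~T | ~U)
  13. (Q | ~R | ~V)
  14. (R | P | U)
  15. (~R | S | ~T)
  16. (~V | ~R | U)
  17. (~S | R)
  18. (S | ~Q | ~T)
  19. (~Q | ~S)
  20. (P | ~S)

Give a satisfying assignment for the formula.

P = T  Q = T  R = F  S = F  T = F  U = T  V = T

Check each clause:
  1. (~Q | ~T) — ~T is true.
  2. (V | Q | ~T) — Q is true.
  3. (V | ~T | ~Q) — ~T is true.
  4. (~R | ~P | V) — ~R is true.
  5. (V | P | S) — P is true.
  6. (V | P | ~T) — P is true.
  7. (P | ~Q | U) — P is true.
  8. (~R | ~U | T) — ~R is true.
  9. (~V | Q | T) — Q is true.
  10. (~P | U) — U is true.
  11. (V | ~P) — V is true.
  12. (~T | ~R | ~U) — ~T is true.
  13. (Q | ~R | ~V) — Q is true.
  14. (P | U | R) — P is true.
  15. (~T | ~R | S) — ~T is true.
  16. (U | ~V | ~R) — ~R is true.
  17. (~S | R) — ~S is true.
  18. (S | ~T | ~Q) — ~T is true.
  19. (~S | ~Q) — ~S is true.
  20. (~S | P) — P is true.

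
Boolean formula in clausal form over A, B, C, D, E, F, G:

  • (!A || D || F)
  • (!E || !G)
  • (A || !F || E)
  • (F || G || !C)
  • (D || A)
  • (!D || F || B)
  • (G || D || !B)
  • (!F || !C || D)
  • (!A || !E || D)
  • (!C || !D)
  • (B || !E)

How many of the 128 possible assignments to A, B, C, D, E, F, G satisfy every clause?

Case analysis on D and F:
  D=1, F=1: 6 of the 32 assignments to (A,B,C,E,G) work.
  D=1, F=0: A free; 3 ways for (B,C,E,G) × 2^1 = 6.
  D=0, F=1: remaining (A,B,C,E,G) ∈ {(1,0,0,0,0); (1,0,0,0,1); (1,1,0,0,1)} — 3.
  D=0, F=0: a clause becomes empty — 0.
Total: 6 + 6 + 3 + 0 = 15.

15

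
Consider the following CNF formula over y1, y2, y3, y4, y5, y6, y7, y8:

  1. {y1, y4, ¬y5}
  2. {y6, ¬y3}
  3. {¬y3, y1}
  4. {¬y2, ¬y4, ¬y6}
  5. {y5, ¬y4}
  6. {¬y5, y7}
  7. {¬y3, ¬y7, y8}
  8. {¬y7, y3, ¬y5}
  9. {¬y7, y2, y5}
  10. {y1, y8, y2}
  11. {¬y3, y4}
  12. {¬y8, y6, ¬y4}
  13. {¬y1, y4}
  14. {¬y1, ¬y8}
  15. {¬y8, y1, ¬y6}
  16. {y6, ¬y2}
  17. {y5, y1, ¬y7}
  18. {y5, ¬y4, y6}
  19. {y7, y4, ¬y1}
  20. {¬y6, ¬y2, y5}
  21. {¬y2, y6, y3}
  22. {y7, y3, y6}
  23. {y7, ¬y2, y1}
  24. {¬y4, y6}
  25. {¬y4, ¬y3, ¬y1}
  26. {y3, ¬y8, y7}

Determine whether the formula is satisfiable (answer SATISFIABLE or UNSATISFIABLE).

y1 = True:
  propagation gives y4=True, y5=True, y7=True, y3=True; an empty clause results — contradiction.
y1 = False:
  y6 = True:
    propagation gives y8=False, y2=True, y4=False, y5=False; an empty clause results — contradiction.
  y6 = False:
    propagation gives y2=False, y8=True, y4=False, y5=False; an empty clause results — contradiction.
Every branch closes, so no satisfying assignment exists.

UNSATISFIABLE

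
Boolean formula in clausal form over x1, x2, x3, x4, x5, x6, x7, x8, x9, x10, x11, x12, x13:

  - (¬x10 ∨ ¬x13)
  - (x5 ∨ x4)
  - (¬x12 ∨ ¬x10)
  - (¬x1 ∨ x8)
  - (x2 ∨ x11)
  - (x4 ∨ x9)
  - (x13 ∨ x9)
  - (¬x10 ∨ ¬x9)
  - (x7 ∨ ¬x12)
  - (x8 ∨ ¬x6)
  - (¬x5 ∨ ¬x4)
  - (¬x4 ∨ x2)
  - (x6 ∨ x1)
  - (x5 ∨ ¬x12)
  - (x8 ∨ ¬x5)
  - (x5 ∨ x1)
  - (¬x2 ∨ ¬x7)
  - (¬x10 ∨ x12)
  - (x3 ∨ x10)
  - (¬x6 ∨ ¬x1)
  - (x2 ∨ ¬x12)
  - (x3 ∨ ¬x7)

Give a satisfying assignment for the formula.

Pure literal: x3 appears only positively; assign x3 = True.
Pure literal: x8 appears only positively; assign x8 = True.
Set x1 = True and propagate.
  then x6 is forced to False.
Branch on x2: take x2 = False.
  then x11 is forced to True.
  then x4 is forced to False.
  then x5 is forced to True.
  then x9 is forced to True.
  then x10 is forced to False.
  then x12 is forced to False.
x7, x13 are now unconstrained; take x7 = False, x13 = True.
Every clause has at least one true literal under this assignment.
Check each clause:
  1. (¬x10 ∨ ¬x13) — ¬x10 is true.
  2. (x4 ∨ x5) — x5 is true.
  3. (¬x10 ∨ ¬x12) — ¬x12 is true.
  4. (¬x1 ∨ x8) — x8 is true.
  5. (x11 ∨ x2) — x11 is true.
  6. (x4 ∨ x9) — x9 is true.
  7. (x13 ∨ x9) — x9 is true.
  8. (¬x9 ∨ ¬x10) — ¬x10 is true.
  9. (¬x12 ∨ x7) — ¬x12 is true.
  10. (x8 ∨ ¬x6) — x8 is true.
  11. (¬x4 ∨ ¬x5) — ¬x4 is true.
  12. (x2 ∨ ¬x4) — ¬x4 is true.
  13. (x6 ∨ x1) — x1 is true.
  14. (x5 ∨ ¬x12) — ¬x12 is true.
  15. (x8 ∨ ¬x5) — x8 is true.
  16. (x5 ∨ x1) — x1 is true.
  17. (¬x2 ∨ ¬x7) — ¬x7 is true.
  18. (x12 ∨ ¬x10) — ¬x10 is true.
  19. (x10 ∨ x3) — x3 is true.
  20. (¬x1 ∨ ¬x6) — ¬x6 is true.
  21. (¬x12 ∨ x2) — ¬x12 is true.
  22. (¬x7 ∨ x3) — ¬x7 is true.

x1 = True  x2 = False  x3 = True  x4 = False  x5 = True  x6 = False  x7 = False  x8 = True  x9 = True  x10 = False  x11 = True  x12 = False  x13 = True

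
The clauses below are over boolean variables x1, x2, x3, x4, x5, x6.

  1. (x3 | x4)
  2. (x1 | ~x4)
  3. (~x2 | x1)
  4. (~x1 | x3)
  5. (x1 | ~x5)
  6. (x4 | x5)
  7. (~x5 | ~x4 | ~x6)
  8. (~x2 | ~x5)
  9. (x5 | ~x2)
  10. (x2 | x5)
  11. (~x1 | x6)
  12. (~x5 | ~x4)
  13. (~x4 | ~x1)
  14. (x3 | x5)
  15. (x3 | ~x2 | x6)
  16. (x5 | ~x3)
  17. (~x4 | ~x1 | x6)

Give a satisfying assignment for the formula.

x1 = True  x2 = False  x3 = True  x4 = False  x5 = True  x6 = True

Set x1 = True and propagate.
  then x3 is forced to True.
  then x6 is forced to True.
  then x4 is forced to False.
  then x5 is forced to True.
  then x2 is forced to False.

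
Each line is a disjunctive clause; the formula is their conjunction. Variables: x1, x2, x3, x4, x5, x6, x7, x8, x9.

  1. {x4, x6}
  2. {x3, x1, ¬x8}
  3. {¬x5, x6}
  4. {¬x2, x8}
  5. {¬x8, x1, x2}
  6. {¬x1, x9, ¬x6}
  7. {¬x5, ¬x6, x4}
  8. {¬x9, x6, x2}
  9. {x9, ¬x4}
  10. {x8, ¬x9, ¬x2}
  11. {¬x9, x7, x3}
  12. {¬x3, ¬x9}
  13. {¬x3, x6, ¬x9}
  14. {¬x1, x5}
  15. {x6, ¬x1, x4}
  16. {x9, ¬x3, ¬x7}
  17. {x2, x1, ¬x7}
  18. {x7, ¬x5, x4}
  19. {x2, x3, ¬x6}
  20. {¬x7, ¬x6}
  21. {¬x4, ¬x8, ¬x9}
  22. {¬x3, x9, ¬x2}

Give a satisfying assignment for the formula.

x1=False  x2=False  x3=True  x4=False  x5=False  x6=True  x7=False  x8=False  x9=False

Check each clause:
  1. {x4, x6} — x6 is true.
  2. {x3, ¬x8, x1} — ¬x8 is true.
  3. {x6, ¬x5} — ¬x5 is true.
  4. {¬x2, x8} — ¬x2 is true.
  5. {x1, x2, ¬x8} — ¬x8 is true.
  6. {x9, ¬x1, ¬x6} — ¬x1 is true.
  7. {x4, ¬x5, ¬x6} — ¬x5 is true.
  8. {¬x9, x6, x2} — x6 is true.
  9. {x9, ¬x4} — ¬x4 is true.
  10. {¬x2, ¬x9, x8} — ¬x2 is true.
  11. {x7, ¬x9, x3} — x3 is true.
  12. {¬x9, ¬x3} — ¬x9 is true.
  13. {¬x9, x6, ¬x3} — x6 is true.
  14. {¬x1, x5} — ¬x1 is true.
  15. {x4, ¬x1, x6} — x6 is true.
  16. {¬x7, x9, ¬x3} — ¬x7 is true.
  17. {¬x7, x1, x2} — ¬x7 is true.
  18. {¬x5, x7, x4} — ¬x5 is true.
  19. {x3, ¬x6, x2} — x3 is true.
  20. {¬x7, ¬x6} — ¬x7 is true.
  21. {¬x8, ¬x9, ¬x4} — ¬x8 is true.
  22. {¬x2, x9, ¬x3} — ¬x2 is true.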